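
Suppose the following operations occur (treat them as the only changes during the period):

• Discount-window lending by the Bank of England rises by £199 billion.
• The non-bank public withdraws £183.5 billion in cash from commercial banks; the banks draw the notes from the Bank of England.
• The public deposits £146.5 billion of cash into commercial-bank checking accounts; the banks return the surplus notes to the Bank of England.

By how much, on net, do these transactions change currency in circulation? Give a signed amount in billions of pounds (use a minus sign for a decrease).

Discount-window loan £199 billion: no currency enters or leaves circulation → 0.
Currency withdrawal £183.5 billion: notes leave the central bank → +£183.5B.
Currency deposit £146.5 billion: notes return to the central bank → −£146.5B.
Net: 0 + 183.5 − 146.5 = +£37 billion.

+£37 billion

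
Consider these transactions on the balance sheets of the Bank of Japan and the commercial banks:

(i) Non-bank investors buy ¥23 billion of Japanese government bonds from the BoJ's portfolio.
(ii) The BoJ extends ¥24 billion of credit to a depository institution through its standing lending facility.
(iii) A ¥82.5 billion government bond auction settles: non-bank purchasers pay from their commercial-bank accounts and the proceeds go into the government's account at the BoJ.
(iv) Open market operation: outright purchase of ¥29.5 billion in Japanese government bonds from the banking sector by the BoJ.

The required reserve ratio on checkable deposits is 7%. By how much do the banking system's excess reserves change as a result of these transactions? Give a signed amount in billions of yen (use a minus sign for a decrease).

Asset sale (to non-banks) ¥23 billion: reserves −¥23B, deposits −¥23B.
Discount-window loan ¥24 billion: reserves +¥24B, deposits 0.
Government account inflow ¥82.5 billion: reserves −¥82.5B, deposits −¥82.5B.
OMO purchase (from banks) ¥29.5 billion: reserves +¥29.5B, deposits 0.
Totals: Δreserves = −¥52B, Δdeposits = −¥105.5B.
Δrequired reserves = 7% × −¥105.5B = −¥7.385B.
Δexcess reserves = Δreserves − Δrequired = −¥52B − (−¥7.385B) = -¥44.615 billion.

-¥44.615 billion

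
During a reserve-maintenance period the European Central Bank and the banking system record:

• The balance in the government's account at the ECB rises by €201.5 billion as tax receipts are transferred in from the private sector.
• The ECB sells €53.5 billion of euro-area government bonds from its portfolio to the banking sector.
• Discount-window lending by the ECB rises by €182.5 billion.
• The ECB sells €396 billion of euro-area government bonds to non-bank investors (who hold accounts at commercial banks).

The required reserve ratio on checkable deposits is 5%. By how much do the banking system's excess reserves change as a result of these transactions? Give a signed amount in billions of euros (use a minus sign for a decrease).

Government account inflow €201.5 billion: reserves −€201.5B, deposits −€201.5B.
OMO sale (to banks) €53.5 billion: reserves −€53.5B, deposits 0.
Discount-window loan €182.5 billion: reserves +€182.5B, deposits 0.
Asset sale (to non-banks) €396 billion: reserves −€396B, deposits −€396B.
Totals: Δreserves = −€468.5B, Δdeposits = −€597.5B.
Δrequired reserves = 5% × −€597.5B = −€29.875B.
Δexcess reserves = Δreserves − Δrequired = −€468.5B − (−€29.875B) = -€438.625 billion.

-€438.625 billion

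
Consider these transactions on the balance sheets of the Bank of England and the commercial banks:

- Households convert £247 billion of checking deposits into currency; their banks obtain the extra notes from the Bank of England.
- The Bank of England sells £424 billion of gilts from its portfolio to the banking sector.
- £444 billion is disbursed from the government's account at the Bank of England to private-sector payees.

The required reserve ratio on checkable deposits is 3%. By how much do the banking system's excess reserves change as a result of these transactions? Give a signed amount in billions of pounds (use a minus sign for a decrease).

Currency withdrawal £247 billion: reserves −£247B, deposits −£247B.
OMO sale (to banks) £424 billion: reserves −£424B, deposits 0.
Government spending £444 billion: reserves +£444B, deposits +£444B.
Totals: Δreserves = −£227B, Δdeposits = +£197B.
Δrequired reserves = 3% × +£197B = +£5.91B.
Δexcess reserves = Δreserves − Δrequired = −£227B − (+£5.91B) = -£232.91 billion.

-£232.91 billion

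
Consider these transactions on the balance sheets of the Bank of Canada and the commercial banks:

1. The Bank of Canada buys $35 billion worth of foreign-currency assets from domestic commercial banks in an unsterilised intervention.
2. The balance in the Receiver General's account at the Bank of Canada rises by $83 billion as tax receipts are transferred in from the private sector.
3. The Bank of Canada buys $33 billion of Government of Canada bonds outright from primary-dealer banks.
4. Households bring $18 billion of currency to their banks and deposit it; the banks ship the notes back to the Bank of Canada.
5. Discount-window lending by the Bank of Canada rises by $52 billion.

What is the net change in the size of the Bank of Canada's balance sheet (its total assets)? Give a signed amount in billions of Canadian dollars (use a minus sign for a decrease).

+$120 billion

FX purchase $35 billion: a Bank of Canada asset is acquired → +$35B.
Government account inflow $83 billion: only the composition of liabilities changes → 0.
OMO purchase (from banks) $33 billion: a Bank of Canada asset is acquired → +$33B.
Currency deposit $18 billion: only the composition of liabilities changes → 0.
Discount-window loan $52 billion: a Bank of Canada asset is acquired → +$52B.
Net: 35 + 0 + 33 + 0 + 52 = +$120 billion.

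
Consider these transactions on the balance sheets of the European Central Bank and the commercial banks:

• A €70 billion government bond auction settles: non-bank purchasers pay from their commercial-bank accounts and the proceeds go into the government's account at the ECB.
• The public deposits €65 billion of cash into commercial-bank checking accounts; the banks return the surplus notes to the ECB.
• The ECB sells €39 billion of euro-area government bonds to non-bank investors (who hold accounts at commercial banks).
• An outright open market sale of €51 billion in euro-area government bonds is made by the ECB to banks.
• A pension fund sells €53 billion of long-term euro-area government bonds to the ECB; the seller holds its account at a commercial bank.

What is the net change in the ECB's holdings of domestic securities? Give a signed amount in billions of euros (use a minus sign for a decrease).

Government account inflow €70 billion: the ECB's securities portfolio is untouched → 0.
Currency deposit €65 billion: the ECB's securities portfolio is untouched → 0.
Asset sale (to non-banks) €39 billion: securities removed from the ECB's portfolio → −€39B.
OMO sale (to banks) €51 billion: securities removed from the ECB's portfolio → −€51B.
Asset purchase (from non-banks) €53 billion: securities added to the ECB's portfolio → +€53B.
Net: 0 + 0 − 39 − 51 + 53 = -€37 billion.

-€37 billion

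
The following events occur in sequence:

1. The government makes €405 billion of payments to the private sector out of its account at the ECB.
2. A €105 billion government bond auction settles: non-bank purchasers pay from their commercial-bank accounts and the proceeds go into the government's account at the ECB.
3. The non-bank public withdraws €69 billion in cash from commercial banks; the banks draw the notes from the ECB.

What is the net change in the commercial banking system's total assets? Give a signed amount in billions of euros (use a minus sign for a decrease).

+€231 billion

ECB balance sheet:
  Assets:      no change
  Liabilities: Bank reserves +€231B, Currency in circulation +€69B, Government deposits −€300B
Commercial banking system:
  Assets:      Reserves at CB +€231B
  Liabilities: Checkable deposits +€231B
Change in total bank assets = +€231 billion.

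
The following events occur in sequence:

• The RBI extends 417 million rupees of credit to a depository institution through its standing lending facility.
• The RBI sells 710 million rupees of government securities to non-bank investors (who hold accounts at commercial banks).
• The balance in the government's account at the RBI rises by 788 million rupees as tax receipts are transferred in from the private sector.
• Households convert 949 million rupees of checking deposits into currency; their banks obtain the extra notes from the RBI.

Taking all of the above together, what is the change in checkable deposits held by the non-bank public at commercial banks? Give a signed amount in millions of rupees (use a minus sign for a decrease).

-2447 million

Discount-window loan 417 million rupees: the counterparty is a bank, so public deposits are unchanged → 0.
Asset sale (to non-banks) 710 million rupees: non-bank counterparties' bank balances fall → −710M.
Government account inflow 788 million rupees: non-bank counterparties' bank balances fall → −788M.
Currency withdrawal 949 million rupees: non-bank counterparties' bank balances fall → −949M.
Net: 0 − 710 − 788 − 949 = -2447 million.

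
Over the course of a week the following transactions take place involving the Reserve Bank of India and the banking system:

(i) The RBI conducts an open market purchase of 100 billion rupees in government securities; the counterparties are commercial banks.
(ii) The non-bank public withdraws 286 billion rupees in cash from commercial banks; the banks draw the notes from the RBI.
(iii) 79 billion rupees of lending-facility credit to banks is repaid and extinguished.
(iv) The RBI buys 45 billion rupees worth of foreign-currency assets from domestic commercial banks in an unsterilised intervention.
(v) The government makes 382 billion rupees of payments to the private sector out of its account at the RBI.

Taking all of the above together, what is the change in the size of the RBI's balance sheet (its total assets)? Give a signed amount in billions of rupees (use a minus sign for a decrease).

OMO purchase (from banks) 100 billion rupees: an RBI asset is acquired → +100B.
Currency withdrawal 286 billion rupees: only the composition of liabilities changes → 0.
Discount-window repayment 79 billion rupees: an RBI asset is shed → −79B.
FX purchase 45 billion rupees: an RBI asset is acquired → +45B.
Government spending 382 billion rupees: only the composition of liabilities changes → 0.
Net: 100 + 0 − 79 + 45 + 0 = +66 billion.

+66 billion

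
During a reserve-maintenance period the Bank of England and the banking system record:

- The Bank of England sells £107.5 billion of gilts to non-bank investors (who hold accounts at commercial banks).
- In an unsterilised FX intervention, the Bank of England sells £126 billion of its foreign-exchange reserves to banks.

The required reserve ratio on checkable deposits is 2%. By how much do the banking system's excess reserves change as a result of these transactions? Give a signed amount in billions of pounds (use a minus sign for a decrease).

Asset sale (to non-banks) £107.5 billion: reserves −£107.5B, deposits −£107.5B.
FX sale £126 billion: reserves −£126B, deposits 0.
Totals: Δreserves = −£233.5B, Δdeposits = −£107.5B.
Δrequired reserves = 2% × −£107.5B = −£2.15B.
Δexcess reserves = Δreserves − Δrequired = −£233.5B − (−£2.15B) = -£231.35 billion.

-£231.35 billion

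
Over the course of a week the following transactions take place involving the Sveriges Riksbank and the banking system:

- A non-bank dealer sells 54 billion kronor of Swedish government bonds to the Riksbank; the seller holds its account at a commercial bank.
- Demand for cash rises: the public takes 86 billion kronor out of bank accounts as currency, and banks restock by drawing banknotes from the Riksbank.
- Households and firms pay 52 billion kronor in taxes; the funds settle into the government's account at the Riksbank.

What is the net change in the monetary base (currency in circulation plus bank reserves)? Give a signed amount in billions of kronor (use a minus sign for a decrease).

+2 billion

Asset purchase (from non-banks) 54 billion kronor: Riksbank balance sheet expands → +54B.
Currency withdrawal 86 billion kronor: just a shift between currency and reserves — both are base money → 0.
Government account inflow 52 billion kronor: reserves shift to a non-base liability → −52B.
Net: 54 + 0 − 52 = +2 billion.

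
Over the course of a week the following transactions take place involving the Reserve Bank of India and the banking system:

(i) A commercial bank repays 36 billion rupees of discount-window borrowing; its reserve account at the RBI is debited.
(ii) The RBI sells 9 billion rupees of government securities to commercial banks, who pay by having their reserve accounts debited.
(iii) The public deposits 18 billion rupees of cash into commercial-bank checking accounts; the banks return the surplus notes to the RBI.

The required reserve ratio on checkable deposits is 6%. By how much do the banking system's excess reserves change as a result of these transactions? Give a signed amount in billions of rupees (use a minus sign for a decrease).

-28.08 billion

Discount-window repayment 36 billion rupees: reserves −36B, deposits 0.
OMO sale (to banks) 9 billion rupees: reserves −9B, deposits 0.
Currency deposit 18 billion rupees: reserves +18B, deposits +18B.
Totals: Δreserves = −27B, Δdeposits = +18B.
Δrequired reserves = 6% × +18B = +1.08B.
Δexcess reserves = Δreserves − Δrequired = −27B − (+1.08B) = -28.08 billion.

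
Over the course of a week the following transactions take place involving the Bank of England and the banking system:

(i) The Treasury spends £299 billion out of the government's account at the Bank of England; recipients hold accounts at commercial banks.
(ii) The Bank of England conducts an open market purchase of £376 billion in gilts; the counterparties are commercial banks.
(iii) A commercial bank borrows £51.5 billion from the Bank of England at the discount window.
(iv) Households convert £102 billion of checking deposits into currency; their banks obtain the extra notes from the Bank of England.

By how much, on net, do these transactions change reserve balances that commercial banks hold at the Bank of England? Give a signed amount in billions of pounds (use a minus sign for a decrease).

+£624.5 billion

Bank of England balance sheet:
  Assets:      Securities +£376B, Loans to banks +£51.5B
  Liabilities: Bank reserves +£624.5B, Currency in circulation +£102B, Government deposits −£299B
Commercial banking system:
  Assets:      Reserves at CB +£624.5B, Securities −£376B
  Liabilities: Checkable deposits +£197B, Borrowings from CB +£51.5B
So the change in reserve balances that commercial banks hold at the Bank of England is +£624.5 billion.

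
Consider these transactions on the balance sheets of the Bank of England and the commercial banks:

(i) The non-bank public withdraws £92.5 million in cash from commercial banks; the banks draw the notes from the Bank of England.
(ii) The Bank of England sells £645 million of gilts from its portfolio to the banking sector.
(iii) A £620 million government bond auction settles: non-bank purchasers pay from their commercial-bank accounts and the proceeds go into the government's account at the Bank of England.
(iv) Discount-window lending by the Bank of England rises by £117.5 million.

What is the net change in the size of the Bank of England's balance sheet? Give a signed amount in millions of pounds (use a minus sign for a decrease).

Bank of England balance sheet:
  Assets:      Securities −£645M, Loans to banks +£117.5M
  Liabilities: Bank reserves −£1240M, Currency in circulation +£92.5M, Government deposits +£620M
Change in total Bank of England assets = -£527.5 million.

-£527.5 million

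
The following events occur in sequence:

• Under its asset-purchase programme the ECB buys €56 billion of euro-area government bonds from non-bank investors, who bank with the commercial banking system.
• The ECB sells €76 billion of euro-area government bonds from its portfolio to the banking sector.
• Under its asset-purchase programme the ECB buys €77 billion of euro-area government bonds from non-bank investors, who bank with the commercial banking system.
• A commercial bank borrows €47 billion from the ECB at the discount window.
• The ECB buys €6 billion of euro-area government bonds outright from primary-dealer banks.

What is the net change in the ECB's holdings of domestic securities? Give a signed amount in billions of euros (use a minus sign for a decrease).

Asset purchase (from non-banks) €56 billion: securities added to the ECB's portfolio → +€56B.
OMO sale (to banks) €76 billion: securities removed from the ECB's portfolio → −€76B.
Asset purchase (from non-banks) €77 billion: securities added to the ECB's portfolio → +€77B.
Discount-window loan €47 billion: the ECB's securities portfolio is untouched → 0.
OMO purchase (from banks) €6 billion: securities added to the ECB's portfolio → +€6B.
Net: 56 − 76 + 77 + 0 + 6 = +€63 billion.

+€63 billion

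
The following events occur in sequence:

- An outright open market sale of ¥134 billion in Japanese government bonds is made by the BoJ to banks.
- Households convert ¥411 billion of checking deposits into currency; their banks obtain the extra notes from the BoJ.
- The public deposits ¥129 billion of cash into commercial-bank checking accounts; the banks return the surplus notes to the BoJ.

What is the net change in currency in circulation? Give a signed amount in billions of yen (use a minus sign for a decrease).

BoJ balance sheet:
  Assets:      Securities −¥134B
  Liabilities: Bank reserves −¥416B, Currency in circulation +¥282B
Commercial banking system:
  Assets:      Reserves at CB −¥416B, Securities +¥134B
  Liabilities: Checkable deposits −¥282B
So the change in currency in circulation is +¥282 billion.

+¥282 billion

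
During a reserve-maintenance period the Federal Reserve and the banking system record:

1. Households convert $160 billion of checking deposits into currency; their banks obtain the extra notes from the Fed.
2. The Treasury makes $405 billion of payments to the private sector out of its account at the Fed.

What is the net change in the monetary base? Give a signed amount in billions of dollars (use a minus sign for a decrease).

Fed balance sheet:
  Assets:      no change
  Liabilities: Bank reserves +$245B, Currency in circulation +$160B, Government deposits −$405B
Monetary base = currency + reserves: +$160B + (+$245B) = +$405 billion.

+$405 billion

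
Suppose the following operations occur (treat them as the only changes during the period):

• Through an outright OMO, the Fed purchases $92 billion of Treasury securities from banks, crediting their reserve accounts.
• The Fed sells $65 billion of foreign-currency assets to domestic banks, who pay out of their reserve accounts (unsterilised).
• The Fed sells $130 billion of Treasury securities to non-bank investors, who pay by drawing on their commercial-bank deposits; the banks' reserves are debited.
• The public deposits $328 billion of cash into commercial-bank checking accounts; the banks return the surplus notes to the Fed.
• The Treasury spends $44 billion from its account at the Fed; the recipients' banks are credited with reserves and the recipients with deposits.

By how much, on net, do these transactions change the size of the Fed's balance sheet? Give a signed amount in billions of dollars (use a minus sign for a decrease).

-$103 billion

OMO purchase (from banks) $92 billion: a Fed asset is acquired → +$92B.
FX sale $65 billion: a Fed asset is shed → −$65B.
Asset sale (to non-banks) $130 billion: a Fed asset is shed → −$130B.
Currency deposit $328 billion: only the composition of liabilities changes → 0.
Government spending $44 billion: only the composition of liabilities changes → 0.
Net: 92 − 65 − 130 + 0 + 0 = -$103 billion.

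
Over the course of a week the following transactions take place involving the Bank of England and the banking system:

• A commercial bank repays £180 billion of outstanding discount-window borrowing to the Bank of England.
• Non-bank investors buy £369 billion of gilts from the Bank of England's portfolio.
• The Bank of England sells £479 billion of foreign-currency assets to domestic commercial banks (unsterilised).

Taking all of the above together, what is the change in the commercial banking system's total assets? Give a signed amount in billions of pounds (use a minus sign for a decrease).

Discount-window repayment £180 billion: bank balance sheets shrink → −£180B.
Asset sale (to non-banks) £369 billion: bank balance sheets shrink → −£369B.
FX sale £479 billion: just an asset swap on bank balance sheets → 0.
Net: −180 − 369 + 0 = -£549 billion.

-£549 billion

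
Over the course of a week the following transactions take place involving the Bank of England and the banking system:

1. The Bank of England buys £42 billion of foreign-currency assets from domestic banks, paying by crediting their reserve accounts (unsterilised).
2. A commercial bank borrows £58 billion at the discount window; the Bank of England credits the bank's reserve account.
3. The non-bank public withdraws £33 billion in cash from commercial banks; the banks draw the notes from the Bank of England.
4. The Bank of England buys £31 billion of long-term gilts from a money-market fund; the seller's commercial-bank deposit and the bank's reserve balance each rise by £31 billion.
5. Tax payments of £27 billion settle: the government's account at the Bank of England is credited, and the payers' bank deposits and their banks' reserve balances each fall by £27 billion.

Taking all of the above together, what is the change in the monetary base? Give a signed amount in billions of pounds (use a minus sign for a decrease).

FX purchase £42 billion: Bank of England balance sheet expands → +£42B.
Discount-window loan £58 billion: Bank of England balance sheet expands → +£58B.
Currency withdrawal £33 billion: just a shift between currency and reserves — both are base money → 0.
Asset purchase (from non-banks) £31 billion: Bank of England balance sheet expands → +£31B.
Government account inflow £27 billion: reserves shift to a non-base liability → −£27B.
Net: 42 + 58 + 0 + 31 − 27 = +£104 billion.

+£104 billion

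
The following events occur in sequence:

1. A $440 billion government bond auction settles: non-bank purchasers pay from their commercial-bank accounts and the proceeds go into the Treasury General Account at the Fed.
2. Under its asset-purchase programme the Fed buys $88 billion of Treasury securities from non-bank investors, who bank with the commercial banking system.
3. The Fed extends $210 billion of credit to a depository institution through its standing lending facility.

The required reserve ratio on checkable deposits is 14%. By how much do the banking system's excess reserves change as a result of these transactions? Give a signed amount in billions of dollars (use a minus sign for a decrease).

Government account inflow $440 billion: reserves −$440B, deposits −$440B.
Asset purchase (from non-banks) $88 billion: reserves +$88B, deposits +$88B.
Discount-window loan $210 billion: reserves +$210B, deposits 0.
Totals: Δreserves = −$142B, Δdeposits = −$352B.
Δrequired reserves = 14% × −$352B = −$49.28B.
Δexcess reserves = Δreserves − Δrequired = −$142B − (−$49.28B) = -$92.72 billion.

-$92.72 billion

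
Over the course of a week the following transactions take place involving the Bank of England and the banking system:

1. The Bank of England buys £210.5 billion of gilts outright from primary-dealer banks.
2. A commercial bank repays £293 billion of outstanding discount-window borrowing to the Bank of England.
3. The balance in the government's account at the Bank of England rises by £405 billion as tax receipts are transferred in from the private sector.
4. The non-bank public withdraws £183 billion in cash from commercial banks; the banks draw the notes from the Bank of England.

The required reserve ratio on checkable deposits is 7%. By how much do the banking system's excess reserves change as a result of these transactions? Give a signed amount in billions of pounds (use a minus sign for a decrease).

OMO purchase (from banks) £210.5 billion: reserves +£210.5B, deposits 0.
Discount-window repayment £293 billion: reserves −£293B, deposits 0.
Government account inflow £405 billion: reserves −£405B, deposits −£405B.
Currency withdrawal £183 billion: reserves −£183B, deposits −£183B.
Totals: Δreserves = −£670.5B, Δdeposits = −£588B.
Δrequired reserves = 7% × −£588B = −£41.16B.
Δexcess reserves = Δreserves − Δrequired = −£670.5B − (−£41.16B) = -£629.34 billion.

-£629.34 billion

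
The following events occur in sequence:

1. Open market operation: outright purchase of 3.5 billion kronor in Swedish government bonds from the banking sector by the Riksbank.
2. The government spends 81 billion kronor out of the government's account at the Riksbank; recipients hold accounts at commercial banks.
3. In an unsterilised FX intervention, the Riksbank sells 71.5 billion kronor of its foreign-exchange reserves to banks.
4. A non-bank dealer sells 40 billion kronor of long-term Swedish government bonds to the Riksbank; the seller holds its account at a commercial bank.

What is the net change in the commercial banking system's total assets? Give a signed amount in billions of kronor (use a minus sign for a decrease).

OMO purchase (from banks) 3.5 billion kronor: just an asset swap on bank balance sheets → 0.
Government spending 81 billion kronor: bank balance sheets expand → +81B.
FX sale 71.5 billion kronor: just an asset swap on bank balance sheets → 0.
Asset purchase (from non-banks) 40 billion kronor: bank balance sheets expand → +40B.
Net: 0 + 81 + 0 + 40 = +121 billion.

+121 billion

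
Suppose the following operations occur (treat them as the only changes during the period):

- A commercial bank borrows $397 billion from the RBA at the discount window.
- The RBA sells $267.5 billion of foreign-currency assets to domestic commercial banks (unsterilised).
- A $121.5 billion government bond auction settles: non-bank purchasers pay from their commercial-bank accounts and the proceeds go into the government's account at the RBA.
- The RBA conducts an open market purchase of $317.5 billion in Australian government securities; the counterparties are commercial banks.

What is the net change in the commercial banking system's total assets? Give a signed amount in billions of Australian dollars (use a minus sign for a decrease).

+$275.5 billion

RBA balance sheet:
  Assets:      Securities +$317.5B, Loans to banks +$397B, Foreign assets −$267.5B
  Liabilities: Bank reserves +$325.5B, Government deposits +$121.5B
Commercial banking system:
  Assets:      Reserves at CB +$325.5B, Securities −$317.5B, Foreign assets +$267.5B
  Liabilities: Checkable deposits −$121.5B, Borrowings from CB +$397B
Change in total bank assets = +$275.5 billion.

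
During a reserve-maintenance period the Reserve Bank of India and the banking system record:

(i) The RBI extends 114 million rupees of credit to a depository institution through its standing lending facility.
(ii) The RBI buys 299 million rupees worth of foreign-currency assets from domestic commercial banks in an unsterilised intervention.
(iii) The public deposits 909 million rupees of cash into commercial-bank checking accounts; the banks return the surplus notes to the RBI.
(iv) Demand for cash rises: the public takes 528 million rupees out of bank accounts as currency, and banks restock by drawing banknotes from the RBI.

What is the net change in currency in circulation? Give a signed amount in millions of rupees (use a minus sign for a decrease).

Discount-window loan 114 million rupees: no currency enters or leaves circulation → 0.
FX purchase 299 million rupees: no currency enters or leaves circulation → 0.
Currency deposit 909 million rupees: notes return to the central bank → −909M.
Currency withdrawal 528 million rupees: notes leave the central bank → +528M.
Net: 0 + 0 − 909 + 528 = -381 million.

-381 million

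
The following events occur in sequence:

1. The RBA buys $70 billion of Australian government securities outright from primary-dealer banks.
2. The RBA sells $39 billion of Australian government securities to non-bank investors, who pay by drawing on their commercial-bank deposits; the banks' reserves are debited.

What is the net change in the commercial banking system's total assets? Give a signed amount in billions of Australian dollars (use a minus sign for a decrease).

RBA balance sheet:
  Assets:      Securities +$31B
  Liabilities: Bank reserves +$31B
Commercial banking system:
  Assets:      Reserves at CB +$31B, Securities −$70B
  Liabilities: Checkable deposits −$39B
Change in total bank assets = -$39 billion.

-$39 billion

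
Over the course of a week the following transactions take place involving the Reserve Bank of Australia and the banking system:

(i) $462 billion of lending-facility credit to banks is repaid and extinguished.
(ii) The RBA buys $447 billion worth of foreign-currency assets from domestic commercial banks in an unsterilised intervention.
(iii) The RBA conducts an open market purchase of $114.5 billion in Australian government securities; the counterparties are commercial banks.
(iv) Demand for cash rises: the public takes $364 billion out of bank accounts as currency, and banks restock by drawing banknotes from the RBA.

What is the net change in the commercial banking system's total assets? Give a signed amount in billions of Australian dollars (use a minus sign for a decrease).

Discount-window repayment $462 billion: bank balance sheets shrink → −$462B.
FX purchase $447 billion: just an asset swap on bank balance sheets → 0.
OMO purchase (from banks) $114.5 billion: just an asset swap on bank balance sheets → 0.
Currency withdrawal $364 billion: bank balance sheets shrink → −$364B.
Net: −462 + 0 + 0 − 364 = -$826 billion.

-$826 billion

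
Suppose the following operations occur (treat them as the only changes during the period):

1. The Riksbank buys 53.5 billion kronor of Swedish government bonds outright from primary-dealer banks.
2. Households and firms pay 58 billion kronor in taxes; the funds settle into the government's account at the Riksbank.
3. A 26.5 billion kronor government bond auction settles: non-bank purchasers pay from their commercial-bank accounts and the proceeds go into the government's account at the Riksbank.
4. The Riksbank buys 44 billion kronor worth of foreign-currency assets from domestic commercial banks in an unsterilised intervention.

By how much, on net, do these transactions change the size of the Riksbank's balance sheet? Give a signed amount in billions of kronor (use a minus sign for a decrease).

+97.5 billion

Riksbank balance sheet:
  Assets:      Securities +53.5B, Foreign assets +44B
  Liabilities: Bank reserves +13B, Government deposits +84.5B
Change in total Riksbank assets = +97.5 billion.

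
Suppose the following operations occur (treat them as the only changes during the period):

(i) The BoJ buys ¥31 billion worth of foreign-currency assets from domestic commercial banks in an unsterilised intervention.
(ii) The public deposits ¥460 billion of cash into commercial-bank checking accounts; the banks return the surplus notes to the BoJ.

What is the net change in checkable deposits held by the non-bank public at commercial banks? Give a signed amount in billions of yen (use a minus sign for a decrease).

+¥460 billion

BoJ balance sheet:
  Assets:      Foreign assets +¥31B
  Liabilities: Bank reserves +¥491B, Currency in circulation −¥460B
Commercial banking system:
  Assets:      Reserves at CB +¥491B, Foreign assets −¥31B
  Liabilities: Checkable deposits +¥460B
So the change in checkable deposits held by the non-bank public at commercial banks is +¥460 billion.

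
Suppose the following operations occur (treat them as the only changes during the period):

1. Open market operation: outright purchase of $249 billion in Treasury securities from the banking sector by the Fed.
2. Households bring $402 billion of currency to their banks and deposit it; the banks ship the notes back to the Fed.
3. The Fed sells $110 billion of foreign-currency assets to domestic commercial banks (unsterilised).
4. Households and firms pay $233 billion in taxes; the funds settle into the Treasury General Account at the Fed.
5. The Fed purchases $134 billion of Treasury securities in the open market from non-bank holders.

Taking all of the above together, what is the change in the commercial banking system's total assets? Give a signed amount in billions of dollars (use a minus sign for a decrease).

OMO purchase (from banks) $249 billion: just an asset swap on bank balance sheets → 0.
Currency deposit $402 billion: bank balance sheets expand → +$402B.
FX sale $110 billion: just an asset swap on bank balance sheets → 0.
Government account inflow $233 billion: bank balance sheets shrink → −$233B.
Asset purchase (from non-banks) $134 billion: bank balance sheets expand → +$134B.
Net: 0 + 402 + 0 − 233 + 134 = +$303 billion.

+$303 billion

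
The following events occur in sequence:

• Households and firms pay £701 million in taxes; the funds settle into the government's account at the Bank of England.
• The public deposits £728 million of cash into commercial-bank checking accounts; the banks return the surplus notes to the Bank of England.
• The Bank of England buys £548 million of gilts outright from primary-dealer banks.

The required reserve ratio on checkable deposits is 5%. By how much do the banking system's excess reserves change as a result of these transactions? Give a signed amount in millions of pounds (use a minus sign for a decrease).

Government account inflow £701 million: reserves −£701M, deposits −£701M.
Currency deposit £728 million: reserves +£728M, deposits +£728M.
OMO purchase (from banks) £548 million: reserves +£548M, deposits 0.
Totals: Δreserves = +£575M, Δdeposits = +£27M.
Δrequired reserves = 5% × +£27M = +£1.35M.
Δexcess reserves = Δreserves − Δrequired = +£575M − (+£1.35M) = +£573.65 million.

+£573.65 million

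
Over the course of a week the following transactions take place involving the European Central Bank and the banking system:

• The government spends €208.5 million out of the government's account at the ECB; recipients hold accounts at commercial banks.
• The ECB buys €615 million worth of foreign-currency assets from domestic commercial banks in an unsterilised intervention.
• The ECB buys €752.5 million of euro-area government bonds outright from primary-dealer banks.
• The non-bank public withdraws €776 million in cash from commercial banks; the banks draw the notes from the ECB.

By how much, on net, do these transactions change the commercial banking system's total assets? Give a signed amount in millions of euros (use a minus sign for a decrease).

ECB balance sheet:
  Assets:      Securities +€752.5M, Foreign assets +€615M
  Liabilities: Bank reserves +€800M, Currency in circulation +€776M, Government deposits −€208.5M
Commercial banking system:
  Assets:      Reserves at CB +€800M, Securities −€752.5M, Foreign assets −€615M
  Liabilities: Checkable deposits −€567.5M
Change in total bank assets = -€567.5 million.

-€567.5 million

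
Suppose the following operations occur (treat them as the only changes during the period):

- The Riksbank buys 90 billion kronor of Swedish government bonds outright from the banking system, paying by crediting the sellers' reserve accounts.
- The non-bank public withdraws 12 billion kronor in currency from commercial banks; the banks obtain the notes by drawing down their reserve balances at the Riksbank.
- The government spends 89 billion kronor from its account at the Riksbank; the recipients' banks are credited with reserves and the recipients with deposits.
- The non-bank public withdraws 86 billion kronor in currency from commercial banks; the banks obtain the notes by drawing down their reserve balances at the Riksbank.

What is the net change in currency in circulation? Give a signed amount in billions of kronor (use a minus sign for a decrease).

OMO purchase (from banks) 90 billion kronor: no currency enters or leaves circulation → 0.
Currency withdrawal 12 billion kronor: notes leave the central bank → +12B.
Government spending 89 billion kronor: no currency enters or leaves circulation → 0.
Currency withdrawal 86 billion kronor: notes leave the central bank → +86B.
Net: 0 + 12 + 0 + 86 = +98 billion.

+98 billion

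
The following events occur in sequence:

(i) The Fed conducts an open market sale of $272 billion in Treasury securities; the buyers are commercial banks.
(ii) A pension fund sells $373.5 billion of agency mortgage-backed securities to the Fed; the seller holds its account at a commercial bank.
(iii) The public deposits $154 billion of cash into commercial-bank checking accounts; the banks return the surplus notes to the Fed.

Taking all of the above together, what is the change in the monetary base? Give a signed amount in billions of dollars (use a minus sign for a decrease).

+$101.5 billion

OMO sale (to banks) $272 billion: Fed balance sheet contracts → −$272B.
Asset purchase (from non-banks) $373.5 billion: Fed balance sheet expands → +$373.5B.
Currency deposit $154 billion: just a shift between currency and reserves — both are base money → 0.
Net: −272 + 373.5 + 0 = +$101.5 billion.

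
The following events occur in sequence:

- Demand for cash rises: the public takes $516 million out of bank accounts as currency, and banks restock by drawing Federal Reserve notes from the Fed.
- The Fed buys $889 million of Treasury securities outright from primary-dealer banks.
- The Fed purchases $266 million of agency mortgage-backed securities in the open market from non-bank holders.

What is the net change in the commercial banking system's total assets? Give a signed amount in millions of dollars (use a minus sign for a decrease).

Currency withdrawal $516 million: bank balance sheets shrink → −$516M.
OMO purchase (from banks) $889 million: just an asset swap on bank balance sheets → 0.
Asset purchase (from non-banks) $266 million: bank balance sheets expand → +$266M.
Net: −516 + 0 + 266 = -$250 million.

-$250 million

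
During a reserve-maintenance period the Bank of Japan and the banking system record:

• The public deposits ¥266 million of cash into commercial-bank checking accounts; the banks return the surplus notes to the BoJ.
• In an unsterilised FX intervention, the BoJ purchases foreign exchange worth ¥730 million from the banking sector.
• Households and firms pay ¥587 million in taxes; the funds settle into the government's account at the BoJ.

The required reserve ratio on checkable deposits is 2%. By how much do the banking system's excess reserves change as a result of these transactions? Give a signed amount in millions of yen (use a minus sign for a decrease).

+¥415.42 million

Currency deposit ¥266 million: reserves +¥266M, deposits +¥266M.
FX purchase ¥730 million: reserves +¥730M, deposits 0.
Government account inflow ¥587 million: reserves −¥587M, deposits −¥587M.
Totals: Δreserves = +¥409M, Δdeposits = −¥321M.
Δrequired reserves = 2% × −¥321M = −¥6.42M.
Δexcess reserves = Δreserves − Δrequired = +¥409M − (−¥6.42M) = +¥415.42 million.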